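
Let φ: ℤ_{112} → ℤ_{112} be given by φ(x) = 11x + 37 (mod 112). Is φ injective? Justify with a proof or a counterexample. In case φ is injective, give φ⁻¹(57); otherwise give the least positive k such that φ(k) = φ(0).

12

If φ(s) = φ(t), then 11s ≡ 11t (mod 112). Because gcd(11, 112) = 1, we may cancel 11 to get s ≡ t (mod 112).
So φ is injective.
We now compute 11⁻¹ mod 112 explicitly. Euclid's algorithm: 112 = 10·11 + 2, 11 = 5·2 + 1; back-substituting gives 1 = 51·11 − 5·112, so 11⁻¹ ≡ 51 (mod 112).
Since φ is injective, we find φ⁻¹(57): we need 11x ≡ 57 − 37 ≡ 20 (mod 112). Using 11⁻¹ = 51: x ≡ 51·20 = 1020 = 9·112 + 12, so x = 12.
Check: φ(12) = 11·12 + 37 = 169 = 1·112 + 57 ≡ 57 (mod 112).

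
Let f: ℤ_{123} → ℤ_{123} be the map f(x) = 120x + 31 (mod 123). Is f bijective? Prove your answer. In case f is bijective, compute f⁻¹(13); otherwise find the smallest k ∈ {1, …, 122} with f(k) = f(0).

We have gcd(120, 123) = 3 > 1. Taking x_1 = 0 and x_2 = 41: f(0) = 31 and f(41) = 120·41 + 31 = 4951 ≡ 31 (mod 123).
So f(0) = f(41) while 0 ≠ 41, hence f is not injective, hence not bijective.
Since f is not bijective, we find the least positive k with f(k) = f(0): this means 120k ≡ 0 (mod 123), i.e. 123 ∣ 120k. Since gcd(120, 123) = 3, dividing through by 3 this holds exactly when 41 ∣ 40k, and as gcd(40, 41) = 1, exactly when 41 ∣ k.
The smallest positive such k is 41.

41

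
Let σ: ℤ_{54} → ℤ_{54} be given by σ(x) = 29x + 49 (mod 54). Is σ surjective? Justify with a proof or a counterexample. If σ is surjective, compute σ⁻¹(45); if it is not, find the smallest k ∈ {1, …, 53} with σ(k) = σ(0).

52

Since gcd(29, 54) = 1, 29 is invertible modulo 54. Euclid's algorithm: 54 = 1·29 + 25, 29 = 1·25 + 4, 25 = 6·4 + 1; back-substituting gives 1 = 41·29 − 22·54, so 29⁻¹ ≡ 41 (mod 54).
For any y ∈ ℤ_{54}, x = 41(y − 49) mod 54 satisfies σ(x) = 29·41(y − 49) + 49 ≡ y (since 29·41 ≡ 1 mod 54). So every y has a preimage.
So σ is surjective.
Since σ is surjective, we compute σ⁻¹(45): solve 29x + 49 ≡ 45 (mod 54), i.e. 29x ≡ 50 (mod 54).
Multiplying by 29⁻¹ = 41 gives x ≡ 41·50 = 2050 = 37·54 + 52 ≡ 52 (mod 54).
Check: σ(52) = 29·52 + 49 = 1557 = 28·54 + 45 ≡ 45 (mod 54).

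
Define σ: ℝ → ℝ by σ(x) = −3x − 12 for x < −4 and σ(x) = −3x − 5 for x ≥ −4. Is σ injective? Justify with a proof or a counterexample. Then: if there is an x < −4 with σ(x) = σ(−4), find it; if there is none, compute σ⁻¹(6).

-19/3

Both pieces are strictly decreasing (slopes −3 and −3), so each is injective on its own interval.
The left piece maps (−∞, −4) onto (0, ∞); the right piece maps [−4, ∞) onto (−∞, 7].
These images overlap. In particular σ(−4) = 7 (right piece), and solving −3x − 12 = 7 on the left piece gives x = −19/3 < −4.
So σ(−19/3) = σ(−4) with −19/3 ≠ −4, and σ is not injective. This x = −19/3 is the requested value below −4.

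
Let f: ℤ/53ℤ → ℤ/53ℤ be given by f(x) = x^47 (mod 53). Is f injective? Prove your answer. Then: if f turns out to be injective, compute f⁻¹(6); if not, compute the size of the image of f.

Since 53 is prime, the nonzero elements of ℤ/53ℤ form a cyclic group of order 52.
As gcd(47, 52) = 1, raising to the 47th power is a bijection on this group: if u^47 ≡ v^47 then (uv^{−1})^47 = 1, and the only element of order dividing gcd(47, 52) = 1 is 1, so u = v.
With f(0) = 0 this makes f injective on all of ℤ/53ℤ, hence bijective (finite equal-size domain and codomain). In particular f is injective.
Since f is injective, we find the preimage of 6. The inverse of x ↦ x^47 on (ℤ/53ℤ)^× is x ↦ x^31, because 47·31 = 1457 = 28·52 + 1 ≡ 1 (mod 52) and x^{52} = 1 for x ≠ 0 (Fermat). So f⁻¹(6) = 6^31 mod 53.
Repeated squaring mod 53: 6^1 ≡ 6, 6^2 ≡ 6² = 36, 6^4 ≡ 36² = 1296 ≡ 24, 6^8 ≡ 24² = 576 ≡ 46, 6^16 ≡ 46² = 2116 ≡ 49. Since 31 = 16 + 8 + 4 + 2 + 1, 6^31 ≡ 49·46·24·36·6: 49·46 = 2254 ≡ 28, then 28·24 = 672 ≡ 36, then 36·36 = 1296 ≡ 24, then 24·6 = 144 ≡ 38. So 6^31 ≡ 38 (mod 53).
Hence f⁻¹(6) = 38.

38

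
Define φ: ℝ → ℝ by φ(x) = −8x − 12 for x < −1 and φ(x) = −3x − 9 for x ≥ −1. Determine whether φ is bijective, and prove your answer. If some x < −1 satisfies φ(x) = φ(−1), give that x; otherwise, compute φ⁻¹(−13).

Both pieces are strictly decreasing (slopes −8 and −3), so each is injective on its own interval.
The left piece maps (−∞, −1) onto (−4, ∞); the right piece maps [−1, ∞) onto (−∞, −6].
The images leave a gap (−4 has no preimage), so φ is not surjective, hence not bijective.
Because the two images are disjoint, no x < −1 has φ(x) = φ(−1), so we compute φ⁻¹(−13): −13 lies in (−∞, −6], so solve −3x − 9 = −13: x = (−13 + 9)/(−3) = 4/3.

4/3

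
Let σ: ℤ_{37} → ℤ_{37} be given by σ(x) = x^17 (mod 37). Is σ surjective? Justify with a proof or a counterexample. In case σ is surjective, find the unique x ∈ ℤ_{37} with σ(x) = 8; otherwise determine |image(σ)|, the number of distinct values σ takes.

23

Since 37 is prime, the nonzero elements of ℤ_{37} form a cyclic group of order 36.
As gcd(17, 36) = 1, raising to the 17th power is a bijection on this group: if u^17 ≡ v^17 then (uv^{−1})^17 = 1, and the only element of order dividing gcd(17, 36) = 1 is 1, so u = v.
With σ(0) = 0 this makes σ injective on all of ℤ_{37}, hence bijective (finite equal-size domain and codomain). In particular σ is surjective.
Since σ is surjective, we find the preimage of 8. The inverse of x ↦ x^17 on (ℤ_{37})^× is x ↦ x^17, because 17·17 = 289 = 8·36 + 1 ≡ 1 (mod 36) and x^{36} = 1 for x ≠ 0 (Fermat). So σ⁻¹(8) = 8^17 mod 37.
Repeated squaring mod 37: 8^1 ≡ 8, 8^2 ≡ 8² = 64 ≡ 27, 8^4 ≡ 27² = 729 ≡ 26, 8^8 ≡ 26² = 676 ≡ 10, 8^16 ≡ 10² = 100 ≡ 26. Since 17 = 16 + 1, 8^17 ≡ 26·8: 26·8 = 208 ≡ 23. So 8^17 ≡ 23 (mod 37).
Hence σ⁻¹(8) = 23.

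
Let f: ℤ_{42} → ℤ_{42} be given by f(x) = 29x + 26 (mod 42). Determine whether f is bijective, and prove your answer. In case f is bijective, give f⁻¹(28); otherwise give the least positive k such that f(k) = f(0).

Suppose f(u) = f(v) in ℤ_{42}. Then 29u + 26 ≡ 29v + 26 (mod 42), thus 29(u − v) ≡ 0 (mod 42).
Since gcd(29, 42) = 1, 29 is invertible modulo 42, so u − v ≡ 0 (mod 42), i.e. u = v.
We now compute 29⁻¹ mod 42 explicitly. Euclid's algorithm: 42 = 1·29 + 13, 29 = 2·13 + 3, 13 = 4·3 + 1; back-substituting gives 1 = 29·29 − 20·42, so 29⁻¹ ≡ 29 (mod 42).
Then y ↦ 29(y − 26) is a two-sided inverse to f, so every y ∈ ℤ_{42} has a preimage.
So f is bijective.
Since f is bijective, we compute f⁻¹(28): solve 29x + 26 ≡ 28 (mod 42), i.e. 29x ≡ 2 (mod 42).
Multiplying by 29⁻¹ = 29 gives x ≡ 29·2 = 58 = 1·42 + 16 ≡ 16 (mod 42).
Check: f(16) = 29·16 + 26 = 490 = 11·42 + 28 ≡ 28 (mod 42).

16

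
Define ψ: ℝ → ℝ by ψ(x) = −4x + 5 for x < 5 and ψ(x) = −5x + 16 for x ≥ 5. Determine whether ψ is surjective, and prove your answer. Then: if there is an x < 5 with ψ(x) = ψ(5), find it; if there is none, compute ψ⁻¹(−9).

Both pieces are strictly decreasing (slopes −4 and −5), so each is injective on its own interval.
The left piece maps (−∞, 5) onto (−15, ∞); the right piece maps [5, ∞) onto (−∞, −9].
The union (−15, ∞) ∪ (−∞, −9] covers ℝ, so ψ is surjective.
For the follow-up: the images overlap, so an x < 5 with ψ(x) = ψ(5) exists. ψ(5) = −9; solving −4x + 5 = −9 for x < 5 gives x = (−9 − 5)/(−4) = 7/2.

7/2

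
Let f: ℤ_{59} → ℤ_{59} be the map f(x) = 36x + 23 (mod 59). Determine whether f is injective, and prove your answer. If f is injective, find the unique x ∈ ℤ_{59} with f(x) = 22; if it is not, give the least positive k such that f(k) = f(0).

18

Suppose f(u) = f(v) in ℤ_{59}. Then 36u + 23 ≡ 36v + 23 (mod 59), hence 36(u − v) ≡ 0 (mod 59).
Since gcd(36, 59) = 1, 36 is invertible modulo 59, so u − v ≡ 0 (mod 59), i.e. u = v.
Thus f is injective.
We now compute 36⁻¹ mod 59 explicitly. Euclid's algorithm: 59 = 1·36 + 23, 36 = 1·23 + 13, 23 = 1·13 + 10, 13 = 1·10 + 3, 10 = 3·3 + 1; back-substituting gives 1 = 41·36 − 25·59, so 36⁻¹ ≡ 41 (mod 59).
Since f is injective, we compute f⁻¹(22): solve 36x + 23 ≡ 22 (mod 59), i.e. 36x ≡ 58 (mod 59).
Multiplying by 36⁻¹ = 41 gives x ≡ 41·58 = 2378 = 40·59 + 18 ≡ 18 (mod 59).
Check: f(18) = 36·18 + 23 = 671 = 11·59 + 22 ≡ 22 (mod 59).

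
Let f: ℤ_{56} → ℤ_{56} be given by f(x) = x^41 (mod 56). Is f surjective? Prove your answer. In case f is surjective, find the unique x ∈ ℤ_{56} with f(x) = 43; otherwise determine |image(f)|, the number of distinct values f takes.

35

f(0) = 0^41 = 0.
f(14): Repeated squaring mod 56: 14^1 ≡ 14, 14^2 ≡ 14² = 196 ≡ 28, 14^4 ≡ 28² = 784 ≡ 0, 14^8 ≡ 0² = 0, 14^16 ≡ 0² = 0, 14^32 ≡ 0² = 0. Since 41 = 32 + 8 + 1, 14^41 ≡ 0·0·14: 0·0 = 0, then 0·14 = 0. So 14^41 ≡ 0 (mod 56).
So f(0) = f(14) = 0 while 0 ≠ 14, so f is not injective.
A non-injective map from the 56-element set ℤ_{56} to itself takes at most 55 distinct values, so it cannot be surjective. Hence f is not surjective.
Since f is not surjective, we determine |image(f)|. Computing x^41 mod 56 for each x (by repeated squaring, reducing mod 56 at every step), the values f(0), f(1), …, f(55) are: 0, 1, 32, 19, 16, 45, 48, 7, 8, 25, 40, 51, 24, 13, 0, 15, 32, 33, 16, 3, 48, 21, 8, 39, 40, 9, 24, 27, 0, 29, 32, 47, 16, 17, 48, 35, 8, 53, 40, 23, 24, 41, 0, 43, 32, 5, 16, 31, 48, 49, 8, 11, 40, 37, 24, 55.
The distinct values are {0, 1, 3, 5, 7, 8, 9, 11, 13, 15, 16, 17, 19, 21, 23, 24, 25, 27, 29, 31, 32, 33, 35, 37, 39, 40, 41, 43, 45, 47, 48, 49, 51, 53, 55}; there are 35 of them.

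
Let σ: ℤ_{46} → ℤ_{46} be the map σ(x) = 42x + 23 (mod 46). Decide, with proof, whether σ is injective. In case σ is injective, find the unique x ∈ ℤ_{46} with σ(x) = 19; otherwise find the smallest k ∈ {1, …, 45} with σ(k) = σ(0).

By definition, injectivity means: for all a, b in the domain, σ(a) = σ(b) implies a = b.
We have gcd(42, 46) = 2 > 1. Taking a = 0 and b = 23: σ(0) = 23 and σ(23) = 42·23 + 23 = 989 ≡ 23 (mod 46).
So σ(0) = σ(23) while 0 ≠ 23, so σ is not injective.
Since σ is not injective, we find the least positive k with σ(k) = σ(0): this means 42k ≡ 0 (mod 46), i.e. 46 ∣ 42k. Since gcd(42, 46) = 2, dividing through by 2 this holds exactly when 23 ∣ 21k, and as gcd(21, 23) = 1, exactly when 23 ∣ k.
The smallest positive such k is 23.

23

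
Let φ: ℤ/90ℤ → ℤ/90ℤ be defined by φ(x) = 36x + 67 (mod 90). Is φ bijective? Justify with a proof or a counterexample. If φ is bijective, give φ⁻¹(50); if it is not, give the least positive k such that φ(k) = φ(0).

We have gcd(36, 90) = 18 > 1. Taking s = 0 and t = 5: φ(0) = 67 and φ(5) = 36·5 + 67 = 247 ≡ 67 (mod 90).
So φ(0) = φ(5) while 0 ≠ 5, thus φ is not injective, hence not bijective.
Since φ is not bijective, we find the least positive k with φ(k) = φ(0): this means 36k ≡ 0 (mod 90), i.e. 90 ∣ 36k. Since gcd(36, 90) = 18, dividing through by 18 this holds exactly when 5 ∣ 2k, and as gcd(2, 5) = 1, exactly when 5 ∣ k.
The smallest positive such k is 5.

5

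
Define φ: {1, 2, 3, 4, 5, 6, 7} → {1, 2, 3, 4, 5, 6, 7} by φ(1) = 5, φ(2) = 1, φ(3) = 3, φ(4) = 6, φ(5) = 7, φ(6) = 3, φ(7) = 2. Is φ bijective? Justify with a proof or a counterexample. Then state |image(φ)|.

φ(3) = 3 = φ(6) with 3 ≠ 6, so φ is not injective, hence not bijective.
The image of φ is {1, 2, 3, 5, 6, 7}, which has 6 elements.

6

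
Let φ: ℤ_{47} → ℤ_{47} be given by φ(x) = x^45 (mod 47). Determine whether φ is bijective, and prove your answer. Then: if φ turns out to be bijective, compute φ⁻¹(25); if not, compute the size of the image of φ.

Since 47 is prime, the nonzero elements of ℤ_{47} form a cyclic group of order 46.
As gcd(45, 46) = 1, raising to the 45th power is a bijection on this group: if s^45 ≡ t^45 then (st^{−1})^45 = 1, and the only element of order dividing gcd(45, 46) = 1 is 1, so s = t.
With φ(0) = 0 this makes φ injective on all of ℤ_{47}, hence bijective (finite equal-size domain and codomain). In particular φ is bijective.
Since φ is bijective, we find the preimage of 25. The inverse of x ↦ x^45 on (ℤ_{47})^× is x ↦ x^45, because 45·45 = 2025 = 44·46 + 1 ≡ 1 (mod 46) and x^{46} = 1 for x ≠ 0 (Fermat). So φ⁻¹(25) = 25^45 mod 47.
Repeated squaring mod 47: 25^1 ≡ 25, 25^2 ≡ 25² = 625 ≡ 14, 25^4 ≡ 14² = 196 ≡ 8, 25^8 ≡ 8² = 64 ≡ 17, 25^16 ≡ 17² = 289 ≡ 7, 25^32 ≡ 7² = 49 ≡ 2. Since 45 = 32 + 8 + 4 + 1, 25^45 ≡ 2·17·8·25: 2·17 = 34, then 34·8 = 272 ≡ 37, then 37·25 = 925 ≡ 32. So 25^45 ≡ 32 (mod 47).
Hence φ⁻¹(25) = 32.

32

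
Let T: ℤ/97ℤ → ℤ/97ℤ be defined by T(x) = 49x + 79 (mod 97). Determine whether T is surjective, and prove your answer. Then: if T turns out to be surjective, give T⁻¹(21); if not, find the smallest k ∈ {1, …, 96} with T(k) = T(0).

78

By definition, surjectivity means every element of the codomain has a preimage under T.
Since gcd(49, 97) = 1, 49 is invertible modulo 97. Euclid's algorithm: 97 = 1·49 + 48, 49 = 1·48 + 1; back-substituting gives 1 = 2·49 − 1·97, so 49⁻¹ ≡ 2 (mod 97).
For any y ∈ ℤ/97ℤ, x = 2(y − 79) mod 97 satisfies T(x) = 49·2(y − 79) + 79 ≡ y (since 49·2 ≡ 1 mod 97). So every y has a preimage.
Thus T is surjective.
Since T is surjective, we compute T⁻¹(21): solve 49x + 79 ≡ 21 (mod 97), i.e. 49x ≡ 39 (mod 97).
Multiplying by 49⁻¹ = 2 gives x ≡ 2·39 = 78 ≡ 78 (mod 97).
Check: T(78) = 49·78 + 79 = 3901 = 40·97 + 21 ≡ 21 (mod 97).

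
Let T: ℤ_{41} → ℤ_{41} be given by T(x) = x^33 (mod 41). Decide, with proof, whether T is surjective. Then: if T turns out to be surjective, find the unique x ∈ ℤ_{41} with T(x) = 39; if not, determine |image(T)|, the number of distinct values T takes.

5

Since 41 is prime, the nonzero elements of ℤ_{41} form a cyclic group of order 40.
As gcd(33, 40) = 1, raising to the 33rd power is a bijection on this group: if u^33 ≡ v^33 then (uv^{−1})^33 = 1, and the only element of order dividing gcd(33, 40) = 1 is 1, so u = v.
With T(0) = 0 this makes T injective on all of ℤ_{41}, hence bijective (finite equal-size domain and codomain). In particular T is surjective.
Since T is surjective, we find the preimage of 39. The inverse of x ↦ x^33 on (ℤ_{41})^× is x ↦ x^17, because 33·17 = 561 = 14·40 + 1 ≡ 1 (mod 40) and x^{40} = 1 for x ≠ 0 (Fermat). So T⁻¹(39) = 39^17 mod 41.
Repeated squaring mod 41: 39^1 ≡ 39, 39^2 ≡ 39² = 1521 ≡ 4, 39^4 ≡ 4² = 16, 39^8 ≡ 16² = 256 ≡ 10, 39^16 ≡ 10² = 100 ≡ 18. Since 17 = 16 + 1, 39^17 ≡ 18·39: 18·39 = 702 ≡ 5. So 39^17 ≡ 5 (mod 41).
Hence T⁻¹(39) = 5.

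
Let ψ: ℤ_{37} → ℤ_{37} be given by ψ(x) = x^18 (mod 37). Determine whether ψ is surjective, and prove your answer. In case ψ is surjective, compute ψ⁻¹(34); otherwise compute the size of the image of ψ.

ψ(1) = 1^18 = 1.
ψ(3): Repeated squaring mod 37: 3^1 ≡ 3, 3^2 ≡ 3² = 9, 3^4 ≡ 9² = 81 ≡ 7, 3^8 ≡ 7² = 49 ≡ 12, 3^16 ≡ 12² = 144 ≡ 33. Since 18 = 16 + 2, 3^18 ≡ 33·9: 33·9 = 297 ≡ 1. So 3^18 ≡ 1 (mod 37).
So ψ(1) = ψ(3) = 1 while 1 ≠ 3, so ψ is not injective.
A non-injective map from the 37-element set ℤ_{37} to itself takes at most 36 distinct values, so it cannot be surjective. So ψ is not surjective.
Since ψ is not surjective, we determine |image(ψ)|. Computing x^18 mod 37 for each x (by repeated squaring, reducing mod 37 at every step), the values ψ(0), ψ(1), …, ψ(36) are: 0, 1, 36, 1, 1, 36, 36, 1, 36, 1, 1, 1, 1, 36, 36, 36, 1, 36, 36, 36, 36, 1, 36, 36, 36, 1, 1, 1, 1, 36, 1, 36, 36, 1, 1, 36, 1.
The distinct values are {0, 1, 36}; there are 3 of them.

3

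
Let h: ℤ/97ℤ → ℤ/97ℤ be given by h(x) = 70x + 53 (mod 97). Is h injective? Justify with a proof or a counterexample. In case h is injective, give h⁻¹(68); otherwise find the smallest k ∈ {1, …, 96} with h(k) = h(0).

Suppose h(x_1) = h(x_2) in ℤ/97ℤ. Then 70x_1 + 53 ≡ 70x_2 + 53 (mod 97), so 70(x_1 − x_2) ≡ 0 (mod 97).
Since gcd(70, 97) = 1, 70 is invertible modulo 97, thus x_1 − x_2 ≡ 0 (mod 97), i.e. x_1 = x_2.
Thus h is injective.
We now compute 70⁻¹ mod 97 explicitly. Euclid's algorithm: 97 = 1·70 + 27, 70 = 2·27 + 16, 27 = 1·16 + 11, 16 = 1·11 + 5, 11 = 2·5 + 1; back-substituting gives 1 = 79·70 − 57·97, so 70⁻¹ ≡ 79 (mod 97).
Since h is injective, we find h⁻¹(68): we need 70x ≡ 68 − 53 ≡ 15 (mod 97). Using 70⁻¹ = 79: x ≡ 79·15 = 1185 = 12·97 + 21, so x = 21.
Check: h(21) = 70·21 + 53 = 1523 = 15·97 + 68 ≡ 68 (mod 97).

21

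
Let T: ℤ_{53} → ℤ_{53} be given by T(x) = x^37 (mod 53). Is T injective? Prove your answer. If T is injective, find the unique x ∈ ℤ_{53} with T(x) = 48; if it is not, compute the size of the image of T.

Since 53 is prime, the nonzero elements of ℤ_{53} form a cyclic group of order 52.
As gcd(37, 52) = 1, raising to the 37th power is a bijection on this group: if a^37 ≡ b^37 then (ab^{−1})^37 = 1, and the only element of order dividing gcd(37, 52) = 1 is 1, so a = b.
With T(0) = 0 this makes T injective on all of ℤ_{53}, hence bijective (finite equal-size domain and codomain). In particular T is injective.
Since T is injective, we find the preimage of 48. The inverse of x ↦ x^37 on (ℤ_{53})^× is x ↦ x^45, because 37·45 = 1665 = 32·52 + 1 ≡ 1 (mod 52) and x^{52} = 1 for x ≠ 0 (Fermat). So T⁻¹(48) = 48^45 mod 53.
Repeated squaring mod 53: 48^1 ≡ 48, 48^2 ≡ 48² = 2304 ≡ 25, 48^4 ≡ 25² = 625 ≡ 42, 48^8 ≡ 42² = 1764 ≡ 15, 48^16 ≡ 15² = 225 ≡ 13, 48^32 ≡ 13² = 169 ≡ 10. Since 45 = 32 + 8 + 4 + 1, 48^45 ≡ 10·15·42·48: 10·15 = 150 ≡ 44, then 44·42 = 1848 ≡ 46, then 46·48 = 2208 ≡ 35. So 48^45 ≡ 35 (mod 53).
Hence T⁻¹(48) = 35.

35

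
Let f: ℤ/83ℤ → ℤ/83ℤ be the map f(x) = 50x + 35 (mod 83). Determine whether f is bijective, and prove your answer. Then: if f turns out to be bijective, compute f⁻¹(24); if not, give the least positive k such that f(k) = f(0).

If f(u) = f(v), then 50u ≡ 50v (mod 83). Because gcd(50, 83) = 1, we may cancel 50 to get u ≡ v (mod 83).
We now compute 50⁻¹ mod 83 explicitly. Euclid's algorithm: 83 = 1·50 + 33, 50 = 1·33 + 17, 33 = 1·17 + 16, 17 = 1·16 + 1; back-substituting gives 1 = 5·50 − 3·83, so 50⁻¹ ≡ 5 (mod 83).
For any y ∈ ℤ/83ℤ, x = 5(y − 35) mod 83 satisfies f(x) = 50·5(y − 35) + 35 ≡ y (since 50·5 ≡ 1 mod 83). So every y has a preimage.
So f is bijective.
Since f is bijective, we compute f⁻¹(24): solve 50x + 35 ≡ 24 (mod 83), i.e. 50x ≡ 72 (mod 83).
Multiplying by 50⁻¹ = 5 gives x ≡ 5·72 = 360 = 4·83 + 28 ≡ 28 (mod 83).
Check: f(28) = 50·28 + 35 = 1435 = 17·83 + 24 ≡ 24 (mod 83).

28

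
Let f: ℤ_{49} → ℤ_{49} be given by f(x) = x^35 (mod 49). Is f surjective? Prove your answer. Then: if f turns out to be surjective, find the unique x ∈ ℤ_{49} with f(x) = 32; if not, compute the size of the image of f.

f(0) = 0^35 = 0.
f(7): Repeated squaring mod 49: 7^1 ≡ 7, 7^2 ≡ 7² = 49 ≡ 0, 7^4 ≡ 0² = 0, 7^8 ≡ 0² = 0, 7^16 ≡ 0² = 0, 7^32 ≡ 0² = 0. Since 35 = 32 + 2 + 1, 7^35 ≡ 0·0·7: 0·0 = 0, then 0·7 = 0. So 7^35 ≡ 0 (mod 49).
So f(0) = f(7) = 0 while 0 ≠ 7, therefore f is not injective.
A non-injective map from the 49-element set ℤ_{49} to itself takes at most 48 distinct values, so it cannot be surjective. So f is not surjective.
Since f is not surjective, we determine |image(f)|. Computing x^35 mod 49 for each x (by repeated squaring, reducing mod 49 at every step), the values f(0), f(1), …, f(48) are: 0, 1, 18, 19, 30, 31, 48, 0, 1, 18, 19, 30, 31, 48, 0, 1, 18, 19, 30, 31, 48, 0, 1, 18, 19, 30, 31, 48, 0, 1, 18, 19, 30, 31, 48, 0, 1, 18, 19, 30, 31, 48, 0, 1, 18, 19, 30, 31, 48.
The distinct values are {0, 1, 18, 19, 30, 31, 48}; there are 7 of them.

7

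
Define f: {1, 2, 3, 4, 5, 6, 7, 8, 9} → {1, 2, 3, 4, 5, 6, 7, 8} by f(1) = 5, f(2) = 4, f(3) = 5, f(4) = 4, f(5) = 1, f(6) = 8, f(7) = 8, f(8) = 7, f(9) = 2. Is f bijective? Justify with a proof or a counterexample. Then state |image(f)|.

6

f(1) = 5 = f(3) with 1 ≠ 3, so f is not injective, hence not bijective.
The image of f is {1, 2, 4, 5, 7, 8}, which has 6 elements.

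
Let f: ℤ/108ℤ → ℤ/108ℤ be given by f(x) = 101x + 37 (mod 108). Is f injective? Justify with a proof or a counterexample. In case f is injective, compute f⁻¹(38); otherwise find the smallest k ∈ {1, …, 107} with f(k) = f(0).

77

If f(s) = f(t), then 101s ≡ 101t (mod 108). Because gcd(101, 108) = 1, we may cancel 101 to get s ≡ t (mod 108).
Therefore f is injective.
We now compute 101⁻¹ mod 108 explicitly. Euclid's algorithm: 108 = 1·101 + 7, 101 = 14·7 + 3, 7 = 2·3 + 1; back-substituting gives 1 = 77·101 − 72·108, so 101⁻¹ ≡ 77 (mod 108).
Since f is injective, we find f⁻¹(38): we need 101x ≡ 38 − 37 ≡ 1 (mod 108). Using 101⁻¹ = 77: x ≡ 77·1 = 77, so x = 77.
Check: f(77) = 101·77 + 37 = 7814 = 72·108 + 38 ≡ 38 (mod 108).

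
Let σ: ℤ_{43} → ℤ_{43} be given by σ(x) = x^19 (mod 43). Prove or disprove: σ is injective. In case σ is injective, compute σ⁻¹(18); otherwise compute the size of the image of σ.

26

Since 43 is prime, the nonzero elements of ℤ_{43} form a cyclic group of order 42.
As gcd(19, 42) = 1, raising to the 19th power is a bijection on this group: if u^19 ≡ v^19 then (uv^{−1})^19 = 1, and the only element of order dividing gcd(19, 42) = 1 is 1, so u = v.
With σ(0) = 0 this makes σ injective on all of ℤ_{43}, hence bijective (finite equal-size domain and codomain). In particular σ is injective.
Since σ is injective, we find the preimage of 18. The inverse of x ↦ x^19 on (ℤ_{43})^× is x ↦ x^31, because 19·31 = 589 = 14·42 + 1 ≡ 1 (mod 42) and x^{42} = 1 for x ≠ 0 (Fermat). So σ⁻¹(18) = 18^31 mod 43.
Repeated squaring mod 43: 18^1 ≡ 18, 18^2 ≡ 18² = 324 ≡ 23, 18^4 ≡ 23² = 529 ≡ 13, 18^8 ≡ 13² = 169 ≡ 40, 18^16 ≡ 40² = 1600 ≡ 9. Since 31 = 16 + 8 + 4 + 2 + 1, 18^31 ≡ 9·40·13·23·18: 9·40 = 360 ≡ 16, then 16·13 = 208 ≡ 36, then 36·23 = 828 ≡ 11, then 11·18 = 198 ≡ 26. So 18^31 ≡ 26 (mod 43).
Hence σ⁻¹(18) = 26.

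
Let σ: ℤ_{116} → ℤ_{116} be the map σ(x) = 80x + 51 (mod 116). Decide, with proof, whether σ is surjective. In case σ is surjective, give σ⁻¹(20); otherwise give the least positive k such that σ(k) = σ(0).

Since gcd(80, 116) = 4, we have 80x ≡ 0 (mod 4) for all x, so σ(x) ≡ 3 (mod 4).
But 0 ≢ 3 (mod 4), so 0 ∈ ℤ_{116} has no preimage. So σ is not surjective.
Since σ is not surjective, we find the least positive k with σ(k) = σ(0): this means 80k ≡ 0 (mod 116), i.e. 116 ∣ 80k. Since gcd(80, 116) = 4, dividing through by 4 this holds exactly when 29 ∣ 20k, and as gcd(20, 29) = 1, exactly when 29 ∣ k.
The smallest positive such k is 29.

29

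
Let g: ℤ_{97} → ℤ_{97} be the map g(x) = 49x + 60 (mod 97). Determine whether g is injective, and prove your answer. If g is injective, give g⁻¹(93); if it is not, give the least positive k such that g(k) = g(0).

66

If g(s) = g(t), then 49s ≡ 49t (mod 97). Because gcd(49, 97) = 1, we may cancel 49 to get s ≡ t (mod 97).
Thus g is injective.
We now compute 49⁻¹ mod 97 explicitly. Euclid's algorithm: 97 = 1·49 + 48, 49 = 1·48 + 1; back-substituting gives 1 = 2·49 − 1·97, so 49⁻¹ ≡ 2 (mod 97).
Since g is injective, we find g⁻¹(93): we need 49x ≡ 93 − 60 ≡ 33 (mod 97). Using 49⁻¹ = 2: x ≡ 2·33 = 66, so x = 66.
Check: g(66) = 49·66 + 60 = 3294 = 33·97 + 93 ≡ 93 (mod 97).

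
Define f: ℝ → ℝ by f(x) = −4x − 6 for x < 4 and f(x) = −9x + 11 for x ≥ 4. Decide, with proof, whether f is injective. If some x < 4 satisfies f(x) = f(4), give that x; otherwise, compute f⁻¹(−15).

Both pieces are strictly decreasing (slopes −4 and −9), so each is injective on its own interval.
The left piece maps (−∞, 4) onto (−22, ∞); the right piece maps [4, ∞) onto (−∞, −25].
These images are disjoint, so no value is attained by both pieces. Hence f is injective.
Because the two images are disjoint, no x < 4 has f(x) = f(4), so we compute f⁻¹(−15): −15 lies in (−22, ∞), so solve −4x − 6 = −15: x = (−15 + 6)/(−4) = 9/4.

9/4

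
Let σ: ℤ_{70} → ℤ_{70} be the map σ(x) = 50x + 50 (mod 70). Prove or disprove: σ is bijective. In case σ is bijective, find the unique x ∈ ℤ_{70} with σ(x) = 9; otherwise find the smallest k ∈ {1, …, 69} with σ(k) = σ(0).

We have gcd(50, 70) = 10 > 1. Taking a = 0 and b = 7: σ(0) = 50 and σ(7) = 50·7 + 50 = 400 ≡ 50 (mod 70).
So σ(0) = σ(7) while 0 ≠ 7, so σ is not injective, hence not bijective.
Since σ is not bijective, we find the least positive k with σ(k) = σ(0): this means 50k ≡ 0 (mod 70), i.e. 70 ∣ 50k. Since gcd(50, 70) = 10, dividing through by 10 this holds exactly when 7 ∣ 5k, and as gcd(5, 7) = 1, exactly when 7 ∣ k.
The smallest positive such k is 7.

7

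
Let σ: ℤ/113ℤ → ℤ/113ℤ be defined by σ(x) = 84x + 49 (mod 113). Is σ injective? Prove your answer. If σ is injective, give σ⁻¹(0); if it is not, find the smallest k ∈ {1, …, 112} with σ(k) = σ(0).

If σ(u) = σ(v), then 84u ≡ 84v (mod 113). Because gcd(84, 113) = 1, we may cancel 84 to get u ≡ v (mod 113).
Thus σ is injective.
We now compute 84⁻¹ mod 113 explicitly. Euclid's algorithm: 113 = 1·84 + 29, 84 = 2·29 + 26, 29 = 1·26 + 3, 26 = 8·3 + 2, 3 = 1·2 + 1; back-substituting gives 1 = 74·84 − 55·113, so 84⁻¹ ≡ 74 (mod 113).
Since σ is injective, we compute σ⁻¹(0): solve 84x + 49 ≡ 0 (mod 113), i.e. 84x ≡ 64 (mod 113).
Multiplying by 84⁻¹ = 74 gives x ≡ 74·64 = 4736 = 41·113 + 103 ≡ 103 (mod 113).
Check: σ(103) = 84·103 + 49 = 8701 = 77·113 + 0 ≡ 0 (mod 113).

103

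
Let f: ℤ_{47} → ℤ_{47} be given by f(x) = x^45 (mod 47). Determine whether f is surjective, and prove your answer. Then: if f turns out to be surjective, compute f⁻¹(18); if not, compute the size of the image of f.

34

Since 47 is prime, the nonzero elements of ℤ_{47} form a cyclic group of order 46.
As gcd(45, 46) = 1, raising to the 45th power is a bijection on this group: if x_1^45 ≡ x_2^45 then (x_1x_2^{−1})^45 = 1, and the only element of order dividing gcd(45, 46) = 1 is 1, so x_1 = x_2.
With f(0) = 0 this makes f injective on all of ℤ_{47}, hence bijective (finite equal-size domain and codomain). In particular f is surjective.
Since f is surjective, we find the preimage of 18. The inverse of x ↦ x^45 on (ℤ_{47})^× is x ↦ x^45, because 45·45 = 2025 = 44·46 + 1 ≡ 1 (mod 46) and x^{46} = 1 for x ≠ 0 (Fermat). So f⁻¹(18) = 18^45 mod 47.
Repeated squaring mod 47: 18^1 ≡ 18, 18^2 ≡ 18² = 324 ≡ 42, 18^4 ≡ 42² = 1764 ≡ 25, 18^8 ≡ 25² = 625 ≡ 14, 18^16 ≡ 14² = 196 ≡ 8, 18^32 ≡ 8² = 64 ≡ 17. Since 45 = 32 + 8 + 4 + 1, 18^45 ≡ 17·14·25·18: 17·14 = 238 ≡ 3, then 3·25 = 75 ≡ 28, then 28·18 = 504 ≡ 34. So 18^45 ≡ 34 (mod 47).
Hence f⁻¹(18) = 34.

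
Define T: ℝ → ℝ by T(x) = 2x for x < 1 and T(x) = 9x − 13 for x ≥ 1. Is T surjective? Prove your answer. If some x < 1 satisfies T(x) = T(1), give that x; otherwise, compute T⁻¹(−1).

Both pieces are strictly increasing (slopes 2 and 9), so each is injective on its own interval.
The left piece maps (−∞, 1) onto (−∞, 2); the right piece maps [1, ∞) onto [−4, ∞).
The union (−∞, 2) ∪ [−4, ∞) covers ℝ, so T is surjective.
For the follow-up: the images overlap, so an x < 1 with T(x) = T(1) exists. T(1) = −4; solving 2x = −4 for x < 1 gives x = (−4 − 0)/2 = −2.

-2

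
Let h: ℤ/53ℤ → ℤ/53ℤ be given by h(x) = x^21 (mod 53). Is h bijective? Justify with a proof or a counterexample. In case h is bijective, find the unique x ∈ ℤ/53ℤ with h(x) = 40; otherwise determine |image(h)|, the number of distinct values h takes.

Since 53 is prime, the nonzero elements of ℤ/53ℤ form a cyclic group of order 52.
As gcd(21, 52) = 1, raising to the 21st power is a bijection on this group: if u^21 ≡ v^21 then (uv^{−1})^21 = 1, and the only element of order dividing gcd(21, 52) = 1 is 1, so u = v.
With h(0) = 0 this makes h injective on all of ℤ/53ℤ, hence bijective (finite equal-size domain and codomain). In particular h is bijective.
Since h is bijective, we find the preimage of 40. The inverse of x ↦ x^21 on (ℤ/53ℤ)^× is x ↦ x^5, because 21·5 = 105 = 2·52 + 1 ≡ 1 (mod 52) and x^{52} = 1 for x ≠ 0 (Fermat). So h⁻¹(40) = 40^5 mod 53.
Repeated squaring mod 53: 40^1 ≡ 40, 40^2 ≡ 40² = 1600 ≡ 10, 40^4 ≡ 10² = 100 ≡ 47. Since 5 = 4 + 1, 40^5 ≡ 47·40: 47·40 = 1880 ≡ 25. So 40^5 ≡ 25 (mod 53).
Hence h⁻¹(40) = 25.

25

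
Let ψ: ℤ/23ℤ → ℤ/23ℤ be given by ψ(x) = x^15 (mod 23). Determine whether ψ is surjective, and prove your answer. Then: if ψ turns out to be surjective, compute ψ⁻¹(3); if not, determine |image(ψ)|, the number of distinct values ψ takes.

Since 23 is prime, the nonzero elements of ℤ/23ℤ form a cyclic group of order 22.
As gcd(15, 22) = 1, raising to the 15th power is a bijection on this group: if a^15 ≡ b^15 then (ab^{−1})^15 = 1, and the only element of order dividing gcd(15, 22) = 1 is 1, so a = b.
With ψ(0) = 0 this makes ψ injective on all of ℤ/23ℤ, hence bijective (finite equal-size domain and codomain). In particular ψ is surjective.
Since ψ is surjective, we find the preimage of 3. The inverse of x ↦ x^15 on (ℤ/23ℤ)^× is x ↦ x^3, because 15·3 = 45 = 2·22 + 1 ≡ 1 (mod 22) and x^{22} = 1 for x ≠ 0 (Fermat). So ψ⁻¹(3) = 3^3 mod 23.
Repeated squaring mod 23: 3^1 ≡ 3, 3^2 ≡ 3² = 9. Since 3 = 2 + 1, 3^3 ≡ 9·3: 9·3 = 27 ≡ 4. So 3^3 ≡ 4 (mod 23).
Hence ψ⁻¹(3) = 4.

4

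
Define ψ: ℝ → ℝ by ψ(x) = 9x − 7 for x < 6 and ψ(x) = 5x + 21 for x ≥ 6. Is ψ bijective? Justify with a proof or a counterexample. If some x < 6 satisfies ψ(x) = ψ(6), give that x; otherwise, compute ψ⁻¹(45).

52/9

Both pieces are strictly increasing (slopes 9 and 5), so each is injective on its own interval.
The left piece maps (−∞, 6) onto (−∞, 47); the right piece maps [6, ∞) onto [51, ∞).
The images leave a gap (47 has no preimage), so ψ is not surjective, hence not bijective.
Because the two images are disjoint, no x < 6 has ψ(x) = ψ(6), so we compute ψ⁻¹(45): 45 lies in (−∞, 47), so solve 9x − 7 = 45: x = (45 + 7)/9 = 52/9.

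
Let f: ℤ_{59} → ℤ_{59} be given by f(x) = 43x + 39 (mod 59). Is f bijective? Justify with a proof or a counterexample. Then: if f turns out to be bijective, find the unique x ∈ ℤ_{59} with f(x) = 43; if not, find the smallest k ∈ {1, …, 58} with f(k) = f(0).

44

Suppose f(u) = f(v) in ℤ_{59}. Then 43u + 39 ≡ 43v + 39 (mod 59), so 43(u − v) ≡ 0 (mod 59).
Since gcd(43, 59) = 1, 43 is invertible modulo 59, hence u − v ≡ 0 (mod 59), i.e. u = v.
We now compute 43⁻¹ mod 59 explicitly. Euclid's algorithm: 59 = 1·43 + 16, 43 = 2·16 + 11, 16 = 1·11 + 5, 11 = 2·5 + 1; back-substituting gives 1 = 11·43 − 8·59, so 43⁻¹ ≡ 11 (mod 59).
Then y ↦ 11(y − 39) is a two-sided inverse to f, so every y ∈ ℤ_{59} has a preimage.
Therefore f is bijective.
Since f is bijective, we compute f⁻¹(43): solve 43x + 39 ≡ 43 (mod 59), i.e. 43x ≡ 4 (mod 59).
Multiplying by 43⁻¹ = 11 gives x ≡ 11·4 = 44 ≡ 44 (mod 59).
Check: f(44) = 43·44 + 39 = 1931 = 32·59 + 43 ≡ 43 (mod 59).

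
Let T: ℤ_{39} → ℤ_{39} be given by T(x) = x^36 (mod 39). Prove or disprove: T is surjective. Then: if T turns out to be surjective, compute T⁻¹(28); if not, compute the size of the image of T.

T(1) = 1^36 = 1.
T(2): Repeated squaring mod 39: 2^1 ≡ 2, 2^2 ≡ 2² = 4, 2^4 ≡ 4² = 16, 2^8 ≡ 16² = 256 ≡ 22, 2^16 ≡ 22² = 484 ≡ 16, 2^32 ≡ 16² = 256 ≡ 22. Since 36 = 32 + 4, 2^36 ≡ 22·16: 22·16 = 352 ≡ 1. So 2^36 ≡ 1 (mod 39).
So T(1) = T(2) = 1 while 1 ≠ 2, therefore T is not injective.
A non-injective map from the 39-element set ℤ_{39} to itself takes at most 38 distinct values, so it cannot be surjective. Therefore T is not surjective.
Since T is not surjective, we determine |image(T)|. Computing x^36 mod 39 for each x (by repeated squaring, reducing mod 39 at every step), the values T(0), T(1), …, T(38) are: 0, 1, 1, 27, 1, 1, 27, 1, 1, 27, 1, 1, 27, 13, 1, 27, 1, 1, 27, 1, 1, 27, 1, 1, 27, 1, 13, 27, 1, 1, 27, 1, 1, 27, 1, 1, 27, 1, 1.
The distinct values are {0, 1, 13, 27}; there are 4 of them.

4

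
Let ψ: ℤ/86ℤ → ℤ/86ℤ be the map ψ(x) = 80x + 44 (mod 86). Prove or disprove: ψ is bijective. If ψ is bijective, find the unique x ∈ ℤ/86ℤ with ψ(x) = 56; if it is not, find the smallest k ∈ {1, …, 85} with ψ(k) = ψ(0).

We have gcd(80, 86) = 2 > 1. Taking s = 0 and t = 43: ψ(0) = 44 and ψ(43) = 80·43 + 44 = 3484 ≡ 44 (mod 86).
So ψ(0) = ψ(43) while 0 ≠ 43, so ψ is not injective, hence not bijective.
Since ψ is not bijective, we find the least positive k with ψ(k) = ψ(0): this means 80k ≡ 0 (mod 86), i.e. 86 ∣ 80k. Since gcd(80, 86) = 2, dividing through by 2 this holds exactly when 43 ∣ 40k, and as gcd(40, 43) = 1, exactly when 43 ∣ k.
The smallest positive such k is 43.

43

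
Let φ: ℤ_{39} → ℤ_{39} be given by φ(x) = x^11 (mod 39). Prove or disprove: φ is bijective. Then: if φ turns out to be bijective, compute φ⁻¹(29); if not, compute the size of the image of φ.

35

Computing x^11 mod 39 for each x (by repeated squaring, reducing mod 39 at every step), the values φ(0), φ(1), …, φ(38) are: 0, 1, 20, 9, 10, 8, 24, 28, 5, 3, 4, 32, 12, 13, 14, 33, 22, 23, 21, 37, 2, 18, 16, 17, 6, 25, 26, 27, 7, 35, 36, 34, 11, 15, 31, 29, 30, 19, 38.
Every element of ℤ_{39} appears exactly once in this list, so φ is a bijection, and in particular bijective.
Since φ is bijective, we read off the preimage of 29 from the same table: φ(35) = 29, so φ⁻¹(29) = 35.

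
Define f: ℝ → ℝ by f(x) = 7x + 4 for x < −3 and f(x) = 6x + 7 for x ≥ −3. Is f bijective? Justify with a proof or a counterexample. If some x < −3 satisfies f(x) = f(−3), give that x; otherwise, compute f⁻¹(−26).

-30/7

Both pieces are strictly increasing (slopes 7 and 6), so each is injective on its own interval.
The left piece maps (−∞, −3) onto (−∞, −17); the right piece maps [−3, ∞) onto [−11, ∞).
The images leave a gap (−17 has no preimage), so f is not surjective, hence not bijective.
Because the two images are disjoint, no x < −3 has f(x) = f(−3), so we compute f⁻¹(−26): −26 lies in (−∞, −17), so solve 7x + 4 = −26: x = (−26 − 4)/7 = −30/7.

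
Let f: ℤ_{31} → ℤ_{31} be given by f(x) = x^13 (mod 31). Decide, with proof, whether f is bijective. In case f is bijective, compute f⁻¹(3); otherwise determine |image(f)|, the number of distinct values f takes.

17

Since 31 is prime, the nonzero elements of ℤ_{31} form a cyclic group of order 30.
As gcd(13, 30) = 1, raising to the 13th power is a bijection on this group: if x_1^13 ≡ x_2^13 then (x_1x_2^{−1})^13 = 1, and the only element of order dividing gcd(13, 30) = 1 is 1, so x_1 = x_2.
With f(0) = 0 this makes f injective on all of ℤ_{31}, hence bijective (finite equal-size domain and codomain). In particular f is bijective.
Since f is bijective, we find the preimage of 3. The inverse of x ↦ x^13 on (ℤ_{31})^× is x ↦ x^7, because 13·7 = 91 = 3·30 + 1 ≡ 1 (mod 30) and x^{30} = 1 for x ≠ 0 (Fermat). So f⁻¹(3) = 3^7 mod 31.
Repeated squaring mod 31: 3^1 ≡ 3, 3^2 ≡ 3² = 9, 3^4 ≡ 9² = 81 ≡ 19. Since 7 = 4 + 2 + 1, 3^7 ≡ 19·9·3: 19·9 = 171 ≡ 16, then 16·3 = 48 ≡ 17. So 3^7 ≡ 17 (mod 31).
Hence f⁻¹(3) = 17.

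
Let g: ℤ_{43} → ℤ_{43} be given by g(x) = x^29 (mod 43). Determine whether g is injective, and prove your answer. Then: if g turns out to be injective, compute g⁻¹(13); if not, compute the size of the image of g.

Since 43 is prime, the nonzero elements of ℤ_{43} form a cyclic group of order 42.
As gcd(29, 42) = 1, raising to the 29th power is a bijection on this group: if x_1^29 ≡ x_2^29 then (x_1x_2^{−1})^29 = 1, and the only element of order dividing gcd(29, 42) = 1 is 1, so x_1 = x_2.
With g(0) = 0 this makes g injective on all of ℤ_{43}, hence bijective (finite equal-size domain and codomain). In particular g is injective.
Since g is injective, we find the preimage of 13. The inverse of x ↦ x^29 on (ℤ_{43})^× is x ↦ x^29, because 29·29 = 841 = 20·42 + 1 ≡ 1 (mod 42) and x^{42} = 1 for x ≠ 0 (Fermat). So g⁻¹(13) = 13^29 mod 43.
Repeated squaring mod 43: 13^1 ≡ 13, 13^2 ≡ 13² = 169 ≡ 40, 13^4 ≡ 40² = 1600 ≡ 9, 13^8 ≡ 9² = 81 ≡ 38, 13^16 ≡ 38² = 1444 ≡ 25. Since 29 = 16 + 8 + 4 + 1, 13^29 ≡ 25·38·9·13: 25·38 = 950 ≡ 4, then 4·9 = 36, then 36·13 = 468 ≡ 38. So 13^29 ≡ 38 (mod 43).
Hence g⁻¹(13) = 38.

38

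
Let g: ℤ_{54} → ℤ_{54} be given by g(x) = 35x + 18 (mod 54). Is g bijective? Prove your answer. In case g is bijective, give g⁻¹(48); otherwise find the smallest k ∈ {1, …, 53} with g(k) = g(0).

24

If g(u) = g(v), then 35u ≡ 35v (mod 54). Because gcd(35, 54) = 1, we may cancel 35 to get u ≡ v (mod 54).
We now compute 35⁻¹ mod 54 explicitly. Euclid's algorithm: 54 = 1·35 + 19, 35 = 1·19 + 16, 19 = 1·16 + 3, 16 = 5·3 + 1; back-substituting gives 1 = 17·35 − 11·54, so 35⁻¹ ≡ 17 (mod 54).
For any y ∈ ℤ_{54}, x = 17(y − 18) mod 54 satisfies g(x) = 35·17(y − 18) + 18 ≡ y (since 35·17 ≡ 1 mod 54). So every y has a preimage.
Hence g is bijective.
Since g is bijective, we compute g⁻¹(48): solve 35x + 18 ≡ 48 (mod 54), i.e. 35x ≡ 30 (mod 54).
Multiplying by 35⁻¹ = 17 gives x ≡ 17·30 = 510 = 9·54 + 24 ≡ 24 (mod 54).
Check: g(24) = 35·24 + 18 = 858 = 15·54 + 48 ≡ 48 (mod 54).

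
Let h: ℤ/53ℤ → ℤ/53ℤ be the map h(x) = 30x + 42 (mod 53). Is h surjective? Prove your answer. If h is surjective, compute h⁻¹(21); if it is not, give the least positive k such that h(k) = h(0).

Recall: h is surjective if every y in the codomain equals h(x) for some x in the domain.
Since gcd(30, 53) = 1, 30 is invertible modulo 53. Euclid's algorithm: 53 = 1·30 + 23, 30 = 1·23 + 7, 23 = 3·7 + 2, 7 = 3·2 + 1; back-substituting gives 1 = 23·30 − 13·53, so 30⁻¹ ≡ 23 (mod 53).
For any y ∈ ℤ/53ℤ, x = 23(y − 42) mod 53 satisfies h(x) = 30·23(y − 42) + 42 ≡ y (since 30·23 ≡ 1 mod 53). So every y has a preimage.
Thus h is surjective.
Since h is surjective, we compute h⁻¹(21): solve 30x + 42 ≡ 21 (mod 53), i.e. 30x ≡ 32 (mod 53).
Multiplying by 30⁻¹ = 23 gives x ≡ 23·32 = 736 = 13·53 + 47 ≡ 47 (mod 53).
Check: h(47) = 30·47 + 42 = 1452 = 27·53 + 21 ≡ 21 (mod 53).

47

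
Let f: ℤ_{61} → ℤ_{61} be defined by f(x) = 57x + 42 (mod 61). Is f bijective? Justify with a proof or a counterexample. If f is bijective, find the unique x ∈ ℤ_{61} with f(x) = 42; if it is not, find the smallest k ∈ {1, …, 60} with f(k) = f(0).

Suppose f(a) = f(b) in ℤ_{61}. Then 57a + 42 ≡ 57b + 42 (mod 61), thus 57(a − b) ≡ 0 (mod 61).
Since gcd(57, 61) = 1, 57 is invertible modulo 61, hence a − b ≡ 0 (mod 61), i.e. a = b.
We now compute 57⁻¹ mod 61 explicitly. Euclid's algorithm: 61 = 1·57 + 4, 57 = 14·4 + 1; back-substituting gives 1 = 15·57 − 14·61, so 57⁻¹ ≡ 15 (mod 61).
For any y ∈ ℤ_{61}, x = 15(y − 42) mod 61 satisfies f(x) = 57·15(y − 42) + 42 ≡ y (since 57·15 ≡ 1 mod 61). So every y has a preimage.
Thus f is bijective.
Since f is bijective, we compute f⁻¹(42): solve 57x + 42 ≡ 42 (mod 61), i.e. 57x ≡ 0 (mod 61).
Multiplying by 57⁻¹ = 15 gives x ≡ 15·0 = 0 ≡ 0 (mod 61).
Check: f(0) = 57·0 + 42 = 42 ≡ 42 (mod 61).

0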